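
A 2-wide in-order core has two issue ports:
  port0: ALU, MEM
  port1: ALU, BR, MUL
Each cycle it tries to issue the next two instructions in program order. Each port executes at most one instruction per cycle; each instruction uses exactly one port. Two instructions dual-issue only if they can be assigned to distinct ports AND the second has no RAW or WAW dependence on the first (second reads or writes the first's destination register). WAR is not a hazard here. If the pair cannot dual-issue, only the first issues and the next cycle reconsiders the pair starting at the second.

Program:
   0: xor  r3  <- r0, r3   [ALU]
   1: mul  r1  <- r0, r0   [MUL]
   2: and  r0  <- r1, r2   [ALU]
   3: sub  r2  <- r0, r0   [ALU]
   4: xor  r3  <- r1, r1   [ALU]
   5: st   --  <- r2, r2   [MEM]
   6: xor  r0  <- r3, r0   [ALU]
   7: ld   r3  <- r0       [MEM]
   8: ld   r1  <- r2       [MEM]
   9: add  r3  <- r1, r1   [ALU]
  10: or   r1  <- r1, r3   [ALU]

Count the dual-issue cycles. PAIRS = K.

[0] i0&i1  xor.ALU/mul.MUL  -- dual
[1] i2  and.ALU  -- RAW r0
[2] i3&i4  sub.ALU/xor.ALU  -- dual
[3] i5&i6  st.MEM/xor.ALU  -- dual
[4] i7  ld.MEM  -- no-port MEM/MEM
[5] i8  ld.MEM  -- RAW r1
[6] i9  add.ALU  -- RAW r3
[7] i10  or.ALU  -- tail

PAIRS = 3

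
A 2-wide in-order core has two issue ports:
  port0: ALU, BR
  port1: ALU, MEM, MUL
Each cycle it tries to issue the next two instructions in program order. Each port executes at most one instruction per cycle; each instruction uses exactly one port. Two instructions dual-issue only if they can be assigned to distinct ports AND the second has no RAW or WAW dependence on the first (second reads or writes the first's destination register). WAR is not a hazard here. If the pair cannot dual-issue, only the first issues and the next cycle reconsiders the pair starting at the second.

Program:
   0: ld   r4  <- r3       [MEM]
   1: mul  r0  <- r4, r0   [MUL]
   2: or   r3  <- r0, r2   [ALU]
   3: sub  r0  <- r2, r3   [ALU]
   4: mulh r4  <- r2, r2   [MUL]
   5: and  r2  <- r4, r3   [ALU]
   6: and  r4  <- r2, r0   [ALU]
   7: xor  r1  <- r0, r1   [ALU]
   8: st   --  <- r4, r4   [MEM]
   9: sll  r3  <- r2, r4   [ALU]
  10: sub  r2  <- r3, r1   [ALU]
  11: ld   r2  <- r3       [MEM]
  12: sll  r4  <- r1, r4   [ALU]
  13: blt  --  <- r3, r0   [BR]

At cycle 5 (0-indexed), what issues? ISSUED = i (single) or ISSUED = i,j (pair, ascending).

ISSUED = 6,7

t=0 i0:ld.MEM ; no-port MEM/MUL
t=1 i1:mul.MUL ; RAW r0
t=2 i2:or.ALU ; RAW r3
t=3 i3,i4:sub.ALU;mulh.MUL ; dual
t=4 i5:and.ALU ; RAW r2
t=5 i6,i7:and.ALU;xor.ALU ; dual
t=6 i8,i9:st.MEM;sll.ALU ; dual
t=7 i10:sub.ALU ; WAW r2
t=8 i11,i12:ld.MEM;sll.ALU ; dual
t=9 i13:blt.BR ; tail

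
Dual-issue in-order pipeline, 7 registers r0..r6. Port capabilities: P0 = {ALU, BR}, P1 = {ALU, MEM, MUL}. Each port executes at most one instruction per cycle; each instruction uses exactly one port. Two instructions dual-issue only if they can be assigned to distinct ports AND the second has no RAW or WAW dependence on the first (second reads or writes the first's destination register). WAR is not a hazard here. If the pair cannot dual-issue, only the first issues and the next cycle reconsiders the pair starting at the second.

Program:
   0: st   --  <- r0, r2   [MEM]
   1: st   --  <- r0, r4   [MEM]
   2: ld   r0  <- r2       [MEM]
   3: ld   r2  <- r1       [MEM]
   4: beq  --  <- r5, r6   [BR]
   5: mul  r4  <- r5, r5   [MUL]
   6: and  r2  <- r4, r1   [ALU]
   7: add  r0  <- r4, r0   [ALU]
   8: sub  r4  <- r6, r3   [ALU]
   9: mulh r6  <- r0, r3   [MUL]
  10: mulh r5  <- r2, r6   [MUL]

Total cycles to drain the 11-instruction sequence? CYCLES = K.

CYCLES = 8

#0 head=0: st.MEM i0 no-port MEM/MEM
#1 head=1: st.MEM i1 no-port MEM/MEM
#2 head=2: ld.MEM i2 no-port MEM/MEM
#3 head=3: ld.MEM/beq.BR i3&i4 dual
#4 head=5: mul.MUL i5 RAW r4
#5 head=6: and.ALU/add.ALU i6&i7 dual
#6 head=8: sub.ALU/mulh.MUL i8&i9 dual
#7 head=10: mulh.MUL i10 tail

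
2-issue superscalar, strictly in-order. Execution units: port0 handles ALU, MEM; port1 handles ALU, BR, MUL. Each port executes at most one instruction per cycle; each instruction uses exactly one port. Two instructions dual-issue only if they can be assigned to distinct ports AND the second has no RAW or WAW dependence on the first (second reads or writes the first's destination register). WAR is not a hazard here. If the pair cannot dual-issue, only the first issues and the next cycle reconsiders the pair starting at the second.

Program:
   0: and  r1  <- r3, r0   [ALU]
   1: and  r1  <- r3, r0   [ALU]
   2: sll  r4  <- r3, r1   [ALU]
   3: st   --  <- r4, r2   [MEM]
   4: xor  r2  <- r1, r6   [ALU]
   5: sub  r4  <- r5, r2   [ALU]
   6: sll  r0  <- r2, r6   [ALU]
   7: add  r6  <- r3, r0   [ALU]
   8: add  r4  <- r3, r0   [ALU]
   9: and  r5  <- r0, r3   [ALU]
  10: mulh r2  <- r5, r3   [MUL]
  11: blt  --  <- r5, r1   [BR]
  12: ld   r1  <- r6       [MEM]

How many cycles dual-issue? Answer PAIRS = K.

PAIRS = 4

t=0 i0:and.ALU ; WAW r1
t=1 i1:and.ALU ; RAW r1
t=2 i2:sll.ALU ; RAW r4
t=3 i3/i4:st.MEM xor.ALU ; pair
t=4 i5/i6:sub.ALU sll.ALU ; pair
t=5 i7/i8:add.ALU add.ALU ; pair
t=6 i9:and.ALU ; RAW r5
t=7 i10:mulh.MUL ; no-port MUL/BR
t=8 i11/i12:blt.BR ld.MEM ; pair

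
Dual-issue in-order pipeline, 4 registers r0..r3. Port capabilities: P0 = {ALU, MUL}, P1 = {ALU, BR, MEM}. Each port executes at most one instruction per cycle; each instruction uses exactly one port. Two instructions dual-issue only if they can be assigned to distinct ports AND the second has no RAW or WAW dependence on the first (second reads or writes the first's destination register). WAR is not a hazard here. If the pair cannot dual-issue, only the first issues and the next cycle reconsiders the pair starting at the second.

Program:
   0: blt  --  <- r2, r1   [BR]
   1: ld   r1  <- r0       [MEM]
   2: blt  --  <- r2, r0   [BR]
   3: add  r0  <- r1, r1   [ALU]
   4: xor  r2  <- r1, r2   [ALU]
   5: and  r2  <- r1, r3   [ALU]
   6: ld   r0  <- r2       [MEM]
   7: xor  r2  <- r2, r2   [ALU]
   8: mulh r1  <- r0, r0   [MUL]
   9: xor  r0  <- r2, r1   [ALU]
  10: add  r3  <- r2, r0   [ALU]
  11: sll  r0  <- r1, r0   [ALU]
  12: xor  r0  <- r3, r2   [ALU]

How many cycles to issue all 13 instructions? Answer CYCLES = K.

CYCLES = 10

t=0 i0:blt ; no-port BR/MEM
t=1 i1:ld ; no-port MEM/BR
t=2 i2+i3:blt;add ; pair
t=3 i4:xor ; WAW r2
t=4 i5:and ; RAW r2
t=5 i6+i7:ld;xor ; pair
t=6 i8:mulh ; RAW r1
t=7 i9:xor ; RAW r0
t=8 i10+i11:add;sll ; pair
t=9 i12:xor ; tail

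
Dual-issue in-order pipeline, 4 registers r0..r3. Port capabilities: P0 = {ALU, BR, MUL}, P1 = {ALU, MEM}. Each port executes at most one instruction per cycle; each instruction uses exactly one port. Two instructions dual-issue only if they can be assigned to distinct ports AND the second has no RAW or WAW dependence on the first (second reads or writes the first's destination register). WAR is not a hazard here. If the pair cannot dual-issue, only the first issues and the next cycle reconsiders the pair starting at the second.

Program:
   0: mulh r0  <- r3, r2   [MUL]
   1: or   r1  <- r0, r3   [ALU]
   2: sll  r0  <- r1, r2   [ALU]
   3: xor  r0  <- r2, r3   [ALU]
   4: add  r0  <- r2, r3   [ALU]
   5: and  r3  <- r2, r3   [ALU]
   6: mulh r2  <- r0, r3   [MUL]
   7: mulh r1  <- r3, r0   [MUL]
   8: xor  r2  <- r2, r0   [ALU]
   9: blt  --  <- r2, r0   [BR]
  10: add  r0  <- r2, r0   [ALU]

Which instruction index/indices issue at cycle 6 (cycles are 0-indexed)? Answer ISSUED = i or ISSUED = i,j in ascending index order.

#0 head=0: mulh i0 RAW r0
#1 head=1: or i1 RAW r1
#2 head=2: sll i2 WAW r0
#3 head=3: xor i3 WAW r0
#4 head=4: add/and i4&i5 dual
#5 head=6: mulh i6 no-port MUL/MUL
#6 head=7: mulh/xor i7&i8 dual
#7 head=9: blt/add i9&i10 dual

ISSUED = 7,8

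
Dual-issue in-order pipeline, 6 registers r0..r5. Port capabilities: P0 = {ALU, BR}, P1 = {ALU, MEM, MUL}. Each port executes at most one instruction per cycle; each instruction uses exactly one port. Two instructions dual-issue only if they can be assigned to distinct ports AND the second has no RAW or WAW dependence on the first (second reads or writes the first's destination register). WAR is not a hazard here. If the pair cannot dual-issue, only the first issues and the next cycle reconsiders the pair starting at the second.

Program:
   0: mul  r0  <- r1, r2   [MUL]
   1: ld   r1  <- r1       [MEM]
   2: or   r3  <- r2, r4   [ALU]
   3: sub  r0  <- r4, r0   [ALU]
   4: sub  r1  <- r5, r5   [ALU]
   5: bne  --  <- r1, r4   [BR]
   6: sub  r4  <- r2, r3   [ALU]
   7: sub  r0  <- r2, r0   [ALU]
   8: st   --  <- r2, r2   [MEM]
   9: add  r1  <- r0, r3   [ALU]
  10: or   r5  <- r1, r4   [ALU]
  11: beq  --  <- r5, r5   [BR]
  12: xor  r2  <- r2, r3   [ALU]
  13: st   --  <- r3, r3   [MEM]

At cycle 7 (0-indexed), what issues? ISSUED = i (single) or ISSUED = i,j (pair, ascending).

ISSUED = 11,12

[0] i0  mul.MUL  -- no-port MUL/MEM
[1] i1+i2  ld.MEM/or.ALU  -- dual
[2] i3+i4  sub.ALU/sub.ALU  -- dual
[3] i5+i6  bne.BR/sub.ALU  -- dual
[4] i7+i8  sub.ALU/st.MEM  -- dual
[5] i9  add.ALU  -- RAW r1
[6] i10  or.ALU  -- RAW r5
[7] i11+i12  beq.BR/xor.ALU  -- dual
[8] i13  st.MEM  -- tail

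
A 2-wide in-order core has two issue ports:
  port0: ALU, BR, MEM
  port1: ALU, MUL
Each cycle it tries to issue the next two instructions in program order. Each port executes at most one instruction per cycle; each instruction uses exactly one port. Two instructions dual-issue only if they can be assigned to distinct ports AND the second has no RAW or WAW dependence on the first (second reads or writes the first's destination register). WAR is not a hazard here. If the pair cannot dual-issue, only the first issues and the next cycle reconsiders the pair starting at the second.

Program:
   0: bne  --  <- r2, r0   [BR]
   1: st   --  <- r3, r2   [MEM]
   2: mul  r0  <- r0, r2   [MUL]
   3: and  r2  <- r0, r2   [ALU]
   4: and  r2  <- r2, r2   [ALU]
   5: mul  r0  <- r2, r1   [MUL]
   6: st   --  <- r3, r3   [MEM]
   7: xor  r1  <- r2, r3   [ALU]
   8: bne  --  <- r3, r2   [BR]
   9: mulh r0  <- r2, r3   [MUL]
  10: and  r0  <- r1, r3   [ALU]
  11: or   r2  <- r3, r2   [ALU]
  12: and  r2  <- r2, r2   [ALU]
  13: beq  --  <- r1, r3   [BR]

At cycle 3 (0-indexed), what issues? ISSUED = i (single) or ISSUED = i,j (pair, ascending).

#0 head=0: bne.BR i0 no-port BR/MEM
#1 head=1: st.MEM/mul.MUL i1+i2 2-wide
#2 head=3: and.ALU i3 RAW+WAW r2
#3 head=4: and.ALU i4 RAW r2
#4 head=5: mul.MUL/st.MEM i5+i6 2-wide
#5 head=7: xor.ALU/bne.BR i7+i8 2-wide
#6 head=9: mulh.MUL i9 WAW r0
#7 head=10: and.ALU/or.ALU i10+i11 2-wide
#8 head=12: and.ALU/beq.BR i12+i13 2-wide

ISSUED = 4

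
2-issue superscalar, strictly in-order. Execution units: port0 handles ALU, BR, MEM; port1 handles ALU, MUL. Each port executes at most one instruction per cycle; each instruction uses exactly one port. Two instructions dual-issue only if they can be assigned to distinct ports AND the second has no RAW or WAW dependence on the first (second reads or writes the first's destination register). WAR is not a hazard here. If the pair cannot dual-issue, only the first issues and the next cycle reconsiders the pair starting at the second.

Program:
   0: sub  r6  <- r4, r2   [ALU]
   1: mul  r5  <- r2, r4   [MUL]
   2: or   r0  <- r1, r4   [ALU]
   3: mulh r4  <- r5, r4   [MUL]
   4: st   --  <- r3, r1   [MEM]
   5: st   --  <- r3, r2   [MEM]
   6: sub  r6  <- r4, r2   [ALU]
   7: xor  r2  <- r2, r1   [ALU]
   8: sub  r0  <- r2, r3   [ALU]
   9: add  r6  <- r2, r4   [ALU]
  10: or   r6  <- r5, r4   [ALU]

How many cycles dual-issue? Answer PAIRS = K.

PAIRS = 4

c0: i0&i1 sub/mul  2-wide
c1: i2&i3 or/mulh  2-wide
c2: i4 st  no-port MEM/MEM
c3: i5&i6 st/sub  2-wide
c4: i7 xor  RAW r2
c5: i8&i9 sub/add  2-wide
c6: i10 or  tail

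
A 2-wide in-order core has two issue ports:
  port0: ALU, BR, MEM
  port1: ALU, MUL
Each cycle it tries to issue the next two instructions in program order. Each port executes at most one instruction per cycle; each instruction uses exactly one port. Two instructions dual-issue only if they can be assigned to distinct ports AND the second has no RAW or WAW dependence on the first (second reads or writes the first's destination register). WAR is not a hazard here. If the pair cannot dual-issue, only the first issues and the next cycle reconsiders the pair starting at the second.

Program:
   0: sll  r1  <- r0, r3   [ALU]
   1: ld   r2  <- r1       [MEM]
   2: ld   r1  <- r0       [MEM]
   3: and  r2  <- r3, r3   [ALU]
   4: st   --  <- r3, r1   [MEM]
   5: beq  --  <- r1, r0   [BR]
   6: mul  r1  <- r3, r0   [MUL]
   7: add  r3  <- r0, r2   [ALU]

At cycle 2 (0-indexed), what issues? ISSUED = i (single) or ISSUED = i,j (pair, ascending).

ISSUED = 2,3

#0 head=0: sll i0 RAW r1
#1 head=1: ld i1 no-port MEM/MEM
#2 head=2: ld+and i2/i3 pair
#3 head=4: st i4 no-port MEM/BR
#4 head=5: beq+mul i5/i6 pair
#5 head=7: add i7 tail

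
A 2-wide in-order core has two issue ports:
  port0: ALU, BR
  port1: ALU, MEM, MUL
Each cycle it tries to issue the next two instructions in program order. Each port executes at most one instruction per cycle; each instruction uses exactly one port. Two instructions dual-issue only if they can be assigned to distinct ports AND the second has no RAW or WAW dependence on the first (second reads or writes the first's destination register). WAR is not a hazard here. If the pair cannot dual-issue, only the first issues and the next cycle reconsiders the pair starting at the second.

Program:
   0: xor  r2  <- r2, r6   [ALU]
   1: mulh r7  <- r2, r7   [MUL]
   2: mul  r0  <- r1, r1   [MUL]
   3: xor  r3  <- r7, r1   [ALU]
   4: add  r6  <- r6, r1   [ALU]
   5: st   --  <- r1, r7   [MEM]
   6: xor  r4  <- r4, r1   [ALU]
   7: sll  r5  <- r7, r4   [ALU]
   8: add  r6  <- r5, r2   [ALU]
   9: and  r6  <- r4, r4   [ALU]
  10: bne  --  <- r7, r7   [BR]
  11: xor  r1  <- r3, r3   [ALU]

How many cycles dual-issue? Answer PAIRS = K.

PAIRS = 3

#0 head=0: xor i0 RAW r2
#1 head=1: mulh i1 no-port MUL/MUL
#2 head=2: mul;xor i2+i3 dual
#3 head=4: add;st i4+i5 dual
#4 head=6: xor i6 RAW r4
#5 head=7: sll i7 RAW r5
#6 head=8: add i8 WAW r6
#7 head=9: and;bne i9+i10 dual
#8 head=11: xor i11 tail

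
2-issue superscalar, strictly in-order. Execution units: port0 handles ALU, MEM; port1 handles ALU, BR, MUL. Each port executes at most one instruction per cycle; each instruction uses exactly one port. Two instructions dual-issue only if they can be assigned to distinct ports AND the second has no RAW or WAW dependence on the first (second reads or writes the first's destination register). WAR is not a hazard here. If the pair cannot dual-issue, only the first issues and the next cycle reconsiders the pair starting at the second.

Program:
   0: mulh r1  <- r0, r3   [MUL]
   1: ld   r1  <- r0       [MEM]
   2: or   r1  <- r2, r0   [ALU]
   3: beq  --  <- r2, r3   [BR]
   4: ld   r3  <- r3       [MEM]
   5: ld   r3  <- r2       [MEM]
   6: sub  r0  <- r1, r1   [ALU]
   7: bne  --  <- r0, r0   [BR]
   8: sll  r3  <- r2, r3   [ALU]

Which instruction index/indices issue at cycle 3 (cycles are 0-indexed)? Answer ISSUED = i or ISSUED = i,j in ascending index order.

ISSUED = 4

0. mulh @i0  | WAW r1
1. ld @i1  | WAW r1
2. or/beq @i2,i3  | 2-wide
3. ld @i4  | no-port MEM/MEM
4. ld/sub @i5,i6  | 2-wide
5. bne/sll @i7,i8  | 2-wide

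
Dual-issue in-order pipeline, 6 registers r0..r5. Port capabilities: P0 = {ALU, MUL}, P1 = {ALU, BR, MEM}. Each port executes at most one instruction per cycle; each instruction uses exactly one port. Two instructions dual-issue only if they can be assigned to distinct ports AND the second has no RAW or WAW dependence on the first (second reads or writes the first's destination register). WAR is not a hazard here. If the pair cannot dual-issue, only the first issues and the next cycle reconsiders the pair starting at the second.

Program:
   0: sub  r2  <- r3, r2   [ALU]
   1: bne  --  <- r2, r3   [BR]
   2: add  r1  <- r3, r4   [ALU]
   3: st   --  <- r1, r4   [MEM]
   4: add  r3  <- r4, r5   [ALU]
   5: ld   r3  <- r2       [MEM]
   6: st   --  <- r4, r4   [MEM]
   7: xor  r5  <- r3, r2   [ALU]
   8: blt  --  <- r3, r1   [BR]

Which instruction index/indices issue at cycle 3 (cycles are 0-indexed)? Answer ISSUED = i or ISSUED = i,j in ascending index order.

[0] i0  sub  -- RAW r2
[1] i1+i2  bne add  -- pair
[2] i3+i4  st add  -- pair
[3] i5  ld  -- no-port MEM/MEM
[4] i6+i7  st xor  -- pair
[5] i8  blt  -- tail

ISSUED = 5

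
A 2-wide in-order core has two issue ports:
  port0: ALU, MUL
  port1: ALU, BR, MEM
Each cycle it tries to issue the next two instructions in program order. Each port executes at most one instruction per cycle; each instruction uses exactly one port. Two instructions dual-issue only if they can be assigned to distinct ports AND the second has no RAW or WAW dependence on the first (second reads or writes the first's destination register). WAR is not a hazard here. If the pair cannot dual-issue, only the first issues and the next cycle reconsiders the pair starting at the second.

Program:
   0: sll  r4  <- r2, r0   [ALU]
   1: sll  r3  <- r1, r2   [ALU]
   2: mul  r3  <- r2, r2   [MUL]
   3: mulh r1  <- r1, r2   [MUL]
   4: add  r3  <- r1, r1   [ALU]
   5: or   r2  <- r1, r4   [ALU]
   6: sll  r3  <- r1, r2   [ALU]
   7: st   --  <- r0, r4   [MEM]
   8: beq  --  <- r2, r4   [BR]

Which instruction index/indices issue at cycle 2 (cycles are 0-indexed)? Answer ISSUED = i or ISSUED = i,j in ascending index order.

ISSUED = 3

t=0 i0/i1:sll+sll ; 2-wide
t=1 i2:mul ; no-port MUL/MUL
t=2 i3:mulh ; RAW r1
t=3 i4/i5:add+or ; 2-wide
t=4 i6/i7:sll+st ; 2-wide
t=5 i8:beq ; tail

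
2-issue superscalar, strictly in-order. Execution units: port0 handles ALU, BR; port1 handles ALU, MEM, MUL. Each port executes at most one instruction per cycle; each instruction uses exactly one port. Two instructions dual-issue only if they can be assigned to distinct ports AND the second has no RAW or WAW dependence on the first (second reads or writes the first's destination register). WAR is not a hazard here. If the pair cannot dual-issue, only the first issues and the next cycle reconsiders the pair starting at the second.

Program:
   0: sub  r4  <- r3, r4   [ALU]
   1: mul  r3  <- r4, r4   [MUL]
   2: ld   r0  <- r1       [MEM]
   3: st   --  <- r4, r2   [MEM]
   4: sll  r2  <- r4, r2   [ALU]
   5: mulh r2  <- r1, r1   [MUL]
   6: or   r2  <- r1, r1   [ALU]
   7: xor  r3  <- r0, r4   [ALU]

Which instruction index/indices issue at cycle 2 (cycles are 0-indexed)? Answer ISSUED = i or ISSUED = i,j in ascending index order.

0. sub.ALU @i0  | RAW r4
1. mul.MUL @i1  | no-port MUL/MEM
2. ld.MEM @i2  | no-port MEM/MEM
3. st.MEM+sll.ALU @i3,i4  | dual
4. mulh.MUL @i5  | WAW r2
5. or.ALU+xor.ALU @i6,i7  | dual

ISSUED = 2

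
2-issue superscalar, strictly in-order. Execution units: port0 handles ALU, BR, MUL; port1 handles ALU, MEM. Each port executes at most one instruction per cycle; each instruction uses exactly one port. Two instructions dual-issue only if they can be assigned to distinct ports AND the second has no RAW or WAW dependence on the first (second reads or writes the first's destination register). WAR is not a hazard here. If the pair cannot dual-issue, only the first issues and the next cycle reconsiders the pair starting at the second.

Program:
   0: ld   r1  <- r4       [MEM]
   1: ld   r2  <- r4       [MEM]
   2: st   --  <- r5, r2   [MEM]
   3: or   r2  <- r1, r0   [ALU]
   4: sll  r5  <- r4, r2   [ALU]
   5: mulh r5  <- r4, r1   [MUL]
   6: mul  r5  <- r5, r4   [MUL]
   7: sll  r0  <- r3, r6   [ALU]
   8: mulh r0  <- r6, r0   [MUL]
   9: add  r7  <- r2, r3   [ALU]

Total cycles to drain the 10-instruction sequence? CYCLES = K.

CYCLES = 7

#0 head=0: ld.MEM i0 no-port MEM/MEM
#1 head=1: ld.MEM i1 no-port MEM/MEM
#2 head=2: st.MEM+or.ALU i2,i3 2-wide
#3 head=4: sll.ALU i4 WAW r5
#4 head=5: mulh.MUL i5 no-port MUL/MUL
#5 head=6: mul.MUL+sll.ALU i6,i7 2-wide
#6 head=8: mulh.MUL+add.ALU i8,i9 2-wide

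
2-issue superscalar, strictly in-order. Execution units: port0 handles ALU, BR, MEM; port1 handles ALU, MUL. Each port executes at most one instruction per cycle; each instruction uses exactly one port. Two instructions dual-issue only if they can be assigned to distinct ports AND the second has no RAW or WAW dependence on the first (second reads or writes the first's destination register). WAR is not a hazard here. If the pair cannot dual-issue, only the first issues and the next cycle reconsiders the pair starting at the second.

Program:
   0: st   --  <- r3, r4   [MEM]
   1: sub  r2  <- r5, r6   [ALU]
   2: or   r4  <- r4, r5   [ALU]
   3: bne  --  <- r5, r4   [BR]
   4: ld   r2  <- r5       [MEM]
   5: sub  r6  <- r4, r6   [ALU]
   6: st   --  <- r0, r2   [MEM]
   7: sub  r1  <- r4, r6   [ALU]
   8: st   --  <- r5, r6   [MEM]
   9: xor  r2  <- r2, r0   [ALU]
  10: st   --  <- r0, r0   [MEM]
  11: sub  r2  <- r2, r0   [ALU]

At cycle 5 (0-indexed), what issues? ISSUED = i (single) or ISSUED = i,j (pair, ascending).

ISSUED = 8,9

[0] i0&i1  st.MEM;sub.ALU  -- pair
[1] i2  or.ALU  -- RAW r4
[2] i3  bne.BR  -- no-port BR/MEM
[3] i4&i5  ld.MEM;sub.ALU  -- pair
[4] i6&i7  st.MEM;sub.ALU  -- pair
[5] i8&i9  st.MEM;xor.ALU  -- pair
[6] i10&i11  st.MEM;sub.ALU  -- pair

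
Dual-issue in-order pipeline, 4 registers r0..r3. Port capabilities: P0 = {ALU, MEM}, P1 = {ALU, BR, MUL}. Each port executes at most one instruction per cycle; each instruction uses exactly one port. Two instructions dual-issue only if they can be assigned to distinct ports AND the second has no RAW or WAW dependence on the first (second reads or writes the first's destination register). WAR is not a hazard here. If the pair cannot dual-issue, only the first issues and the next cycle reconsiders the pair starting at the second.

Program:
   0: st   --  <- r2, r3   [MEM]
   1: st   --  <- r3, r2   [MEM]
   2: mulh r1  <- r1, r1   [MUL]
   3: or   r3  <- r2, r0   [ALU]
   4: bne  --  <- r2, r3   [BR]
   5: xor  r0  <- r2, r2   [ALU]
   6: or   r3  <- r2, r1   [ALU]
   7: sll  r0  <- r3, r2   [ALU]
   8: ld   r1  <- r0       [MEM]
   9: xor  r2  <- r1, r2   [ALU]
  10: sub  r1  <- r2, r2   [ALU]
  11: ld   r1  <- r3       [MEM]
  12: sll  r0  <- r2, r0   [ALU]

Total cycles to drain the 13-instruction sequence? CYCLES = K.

c0: i0 st  no-port MEM/MEM
c1: i1,i2 st mulh  dual
c2: i3 or  RAW r3
c3: i4,i5 bne xor  dual
c4: i6 or  RAW r3
c5: i7 sll  RAW r0
c6: i8 ld  RAW r1
c7: i9 xor  RAW r2
c8: i10 sub  WAW r1
c9: i11,i12 ld sll  dual

CYCLES = 10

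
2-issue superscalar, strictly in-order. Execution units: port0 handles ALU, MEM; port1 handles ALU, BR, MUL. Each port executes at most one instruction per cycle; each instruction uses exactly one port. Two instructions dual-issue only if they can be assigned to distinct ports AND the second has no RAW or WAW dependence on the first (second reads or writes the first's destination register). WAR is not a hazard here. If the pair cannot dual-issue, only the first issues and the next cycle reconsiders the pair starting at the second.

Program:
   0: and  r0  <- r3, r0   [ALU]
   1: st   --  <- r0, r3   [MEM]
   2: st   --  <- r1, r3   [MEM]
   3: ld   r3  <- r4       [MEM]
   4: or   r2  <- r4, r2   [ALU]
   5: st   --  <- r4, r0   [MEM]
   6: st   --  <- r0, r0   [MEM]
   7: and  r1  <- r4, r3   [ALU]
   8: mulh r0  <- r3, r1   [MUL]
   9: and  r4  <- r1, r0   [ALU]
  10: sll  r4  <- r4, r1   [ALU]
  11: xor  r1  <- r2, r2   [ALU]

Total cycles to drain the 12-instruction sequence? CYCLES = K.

[0] i0  and  -- RAW r0
[1] i1  st  -- no-port MEM/MEM
[2] i2  st  -- no-port MEM/MEM
[3] i3+i4  ld or  -- 2-wide
[4] i5  st  -- no-port MEM/MEM
[5] i6+i7  st and  -- 2-wide
[6] i8  mulh  -- RAW r0
[7] i9  and  -- RAW+WAW r4
[8] i10+i11  sll xor  -- 2-wide

CYCLES = 9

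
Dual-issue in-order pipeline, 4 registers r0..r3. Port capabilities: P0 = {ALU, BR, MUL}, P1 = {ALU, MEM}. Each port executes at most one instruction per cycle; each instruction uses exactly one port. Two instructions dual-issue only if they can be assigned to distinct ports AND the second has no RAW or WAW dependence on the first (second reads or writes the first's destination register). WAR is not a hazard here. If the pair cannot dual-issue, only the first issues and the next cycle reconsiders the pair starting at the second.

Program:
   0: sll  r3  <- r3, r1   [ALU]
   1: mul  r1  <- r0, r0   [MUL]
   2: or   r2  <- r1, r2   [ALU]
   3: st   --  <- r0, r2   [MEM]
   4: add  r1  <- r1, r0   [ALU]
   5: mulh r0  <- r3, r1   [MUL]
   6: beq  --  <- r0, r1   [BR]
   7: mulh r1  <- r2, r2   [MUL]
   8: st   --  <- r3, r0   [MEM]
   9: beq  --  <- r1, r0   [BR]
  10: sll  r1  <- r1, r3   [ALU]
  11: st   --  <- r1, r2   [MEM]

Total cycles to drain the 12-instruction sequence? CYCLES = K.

0. sll.ALU;mul.MUL @i0+i1  | 2-wide
1. or.ALU @i2  | RAW r2
2. st.MEM;add.ALU @i3+i4  | 2-wide
3. mulh.MUL @i5  | no-port MUL/BR
4. beq.BR @i6  | no-port BR/MUL
5. mulh.MUL;st.MEM @i7+i8  | 2-wide
6. beq.BR;sll.ALU @i9+i10  | 2-wide
7. st.MEM @i11  | tail

CYCLES = 8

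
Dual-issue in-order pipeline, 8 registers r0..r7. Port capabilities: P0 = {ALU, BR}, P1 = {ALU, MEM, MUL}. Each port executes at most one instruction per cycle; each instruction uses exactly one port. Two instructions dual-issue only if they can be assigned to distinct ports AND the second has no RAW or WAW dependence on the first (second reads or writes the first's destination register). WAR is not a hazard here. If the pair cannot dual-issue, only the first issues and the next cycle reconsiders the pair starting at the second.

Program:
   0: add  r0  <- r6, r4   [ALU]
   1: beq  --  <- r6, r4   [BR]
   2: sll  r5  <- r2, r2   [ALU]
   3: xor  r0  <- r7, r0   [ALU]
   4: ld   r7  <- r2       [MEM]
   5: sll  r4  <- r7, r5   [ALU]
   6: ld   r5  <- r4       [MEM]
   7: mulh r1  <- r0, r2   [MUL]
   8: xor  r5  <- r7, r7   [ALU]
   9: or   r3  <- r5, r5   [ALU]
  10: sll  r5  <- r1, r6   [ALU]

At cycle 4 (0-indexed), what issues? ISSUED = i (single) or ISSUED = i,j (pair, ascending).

ISSUED = 6

[0] i0,i1  add;beq  -- 2-wide
[1] i2,i3  sll;xor  -- 2-wide
[2] i4  ld  -- RAW r7
[3] i5  sll  -- RAW r4
[4] i6  ld  -- no-port MEM/MUL
[5] i7,i8  mulh;xor  -- 2-wide
[6] i9,i10  or;sll  -- 2-wide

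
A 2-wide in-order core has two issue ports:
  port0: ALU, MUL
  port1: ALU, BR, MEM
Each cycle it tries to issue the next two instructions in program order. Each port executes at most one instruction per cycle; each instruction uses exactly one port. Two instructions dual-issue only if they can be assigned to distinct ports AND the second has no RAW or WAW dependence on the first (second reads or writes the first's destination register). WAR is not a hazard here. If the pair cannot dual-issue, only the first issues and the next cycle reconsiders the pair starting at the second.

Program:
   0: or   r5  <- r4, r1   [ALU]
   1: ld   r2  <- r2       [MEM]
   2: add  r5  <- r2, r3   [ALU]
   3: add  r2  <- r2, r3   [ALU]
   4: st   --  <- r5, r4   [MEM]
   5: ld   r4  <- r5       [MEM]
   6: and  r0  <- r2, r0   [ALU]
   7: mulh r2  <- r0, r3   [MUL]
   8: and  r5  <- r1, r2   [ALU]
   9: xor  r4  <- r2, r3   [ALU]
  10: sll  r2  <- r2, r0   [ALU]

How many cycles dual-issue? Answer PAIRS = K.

c0: i0/i1 or.ALU/ld.MEM  pair
c1: i2/i3 add.ALU/add.ALU  pair
c2: i4 st.MEM  no-port MEM/MEM
c3: i5/i6 ld.MEM/and.ALU  pair
c4: i7 mulh.MUL  RAW r2
c5: i8/i9 and.ALU/xor.ALU  pair
c6: i10 sll.ALU  tail

PAIRS = 4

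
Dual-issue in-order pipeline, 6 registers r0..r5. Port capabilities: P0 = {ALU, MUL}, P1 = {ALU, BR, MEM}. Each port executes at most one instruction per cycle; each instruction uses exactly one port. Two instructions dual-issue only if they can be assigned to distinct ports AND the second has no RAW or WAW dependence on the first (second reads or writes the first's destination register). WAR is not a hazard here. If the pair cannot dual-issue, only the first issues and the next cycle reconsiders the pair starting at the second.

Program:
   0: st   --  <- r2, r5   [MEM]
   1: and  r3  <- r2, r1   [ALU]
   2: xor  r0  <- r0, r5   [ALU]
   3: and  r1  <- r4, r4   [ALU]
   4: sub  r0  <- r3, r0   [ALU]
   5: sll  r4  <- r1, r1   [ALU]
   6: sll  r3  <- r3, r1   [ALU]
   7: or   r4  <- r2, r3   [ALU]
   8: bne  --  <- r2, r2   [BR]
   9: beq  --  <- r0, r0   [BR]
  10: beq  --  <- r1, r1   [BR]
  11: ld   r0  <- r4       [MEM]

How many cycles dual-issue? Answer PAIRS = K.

t=0 i0/i1:st.MEM and.ALU ; 2-wide
t=1 i2/i3:xor.ALU and.ALU ; 2-wide
t=2 i4/i5:sub.ALU sll.ALU ; 2-wide
t=3 i6:sll.ALU ; RAW r3
t=4 i7/i8:or.ALU bne.BR ; 2-wide
t=5 i9:beq.BR ; no-port BR/BR
t=6 i10:beq.BR ; no-port BR/MEM
t=7 i11:ld.MEM ; tail

PAIRS = 4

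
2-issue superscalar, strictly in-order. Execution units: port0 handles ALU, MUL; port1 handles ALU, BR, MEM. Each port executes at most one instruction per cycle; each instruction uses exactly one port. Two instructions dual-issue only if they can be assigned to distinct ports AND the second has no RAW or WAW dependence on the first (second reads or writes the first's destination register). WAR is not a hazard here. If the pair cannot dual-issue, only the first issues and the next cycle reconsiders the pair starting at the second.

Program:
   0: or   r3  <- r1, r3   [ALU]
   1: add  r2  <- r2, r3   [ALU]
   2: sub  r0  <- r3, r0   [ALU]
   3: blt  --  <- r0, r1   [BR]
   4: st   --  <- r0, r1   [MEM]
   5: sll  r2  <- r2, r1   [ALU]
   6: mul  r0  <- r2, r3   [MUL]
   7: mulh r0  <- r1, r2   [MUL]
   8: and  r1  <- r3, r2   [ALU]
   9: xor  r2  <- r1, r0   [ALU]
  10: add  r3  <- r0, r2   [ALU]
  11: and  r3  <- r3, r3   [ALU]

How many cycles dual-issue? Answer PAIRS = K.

PAIRS = 3

  cy0 -> i0 (or.ALU) RAW r3
  cy1 -> i1,i2 (add.ALU;sub.ALU) pair
  cy2 -> i3 (blt.BR) no-port BR/MEM
  cy3 -> i4,i5 (st.MEM;sll.ALU) pair
  cy4 -> i6 (mul.MUL) no-port MUL/MUL
  cy5 -> i7,i8 (mulh.MUL;and.ALU) pair
  cy6 -> i9 (xor.ALU) RAW r2
  cy7 -> i10 (add.ALU) RAW+WAW r3
  cy8 -> i11 (and.ALU) tail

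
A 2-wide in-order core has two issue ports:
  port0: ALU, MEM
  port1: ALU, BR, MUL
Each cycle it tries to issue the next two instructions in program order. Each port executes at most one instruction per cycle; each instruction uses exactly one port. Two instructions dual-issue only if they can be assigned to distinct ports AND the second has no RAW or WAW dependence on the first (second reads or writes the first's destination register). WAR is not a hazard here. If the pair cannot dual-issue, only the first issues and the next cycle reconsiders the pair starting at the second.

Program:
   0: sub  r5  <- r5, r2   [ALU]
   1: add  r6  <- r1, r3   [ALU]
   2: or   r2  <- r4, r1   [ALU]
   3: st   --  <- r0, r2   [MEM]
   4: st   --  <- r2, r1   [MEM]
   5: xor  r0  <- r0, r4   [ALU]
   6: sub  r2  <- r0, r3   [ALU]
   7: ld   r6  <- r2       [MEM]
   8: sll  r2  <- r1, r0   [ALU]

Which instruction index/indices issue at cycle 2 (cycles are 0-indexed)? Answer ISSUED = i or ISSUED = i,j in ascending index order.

  cy0 -> i0&i1 (sub;add) 2-wide
  cy1 -> i2 (or) RAW r2
  cy2 -> i3 (st) no-port MEM/MEM
  cy3 -> i4&i5 (st;xor) 2-wide
  cy4 -> i6 (sub) RAW r2
  cy5 -> i7&i8 (ld;sll) 2-wide

ISSUED = 3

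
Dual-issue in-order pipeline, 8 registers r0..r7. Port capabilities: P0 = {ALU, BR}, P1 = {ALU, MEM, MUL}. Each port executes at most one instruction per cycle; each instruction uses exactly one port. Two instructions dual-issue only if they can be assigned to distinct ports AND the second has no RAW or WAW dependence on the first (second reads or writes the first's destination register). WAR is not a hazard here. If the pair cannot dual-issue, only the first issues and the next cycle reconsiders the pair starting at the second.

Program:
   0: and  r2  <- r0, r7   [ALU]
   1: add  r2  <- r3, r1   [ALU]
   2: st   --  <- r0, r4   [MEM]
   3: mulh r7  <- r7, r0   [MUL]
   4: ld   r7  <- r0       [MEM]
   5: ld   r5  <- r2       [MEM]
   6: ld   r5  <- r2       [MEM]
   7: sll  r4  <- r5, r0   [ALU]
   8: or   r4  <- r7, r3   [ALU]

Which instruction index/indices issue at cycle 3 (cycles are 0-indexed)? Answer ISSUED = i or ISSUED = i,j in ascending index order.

ISSUED = 4

0. and.ALU @i0  | WAW r2
1. add.ALU+st.MEM @i1,i2  | pair
2. mulh.MUL @i3  | no-port MUL/MEM
3. ld.MEM @i4  | no-port MEM/MEM
4. ld.MEM @i5  | no-port MEM/MEM
5. ld.MEM @i6  | RAW r5
6. sll.ALU @i7  | WAW r4
7. or.ALU @i8  | tail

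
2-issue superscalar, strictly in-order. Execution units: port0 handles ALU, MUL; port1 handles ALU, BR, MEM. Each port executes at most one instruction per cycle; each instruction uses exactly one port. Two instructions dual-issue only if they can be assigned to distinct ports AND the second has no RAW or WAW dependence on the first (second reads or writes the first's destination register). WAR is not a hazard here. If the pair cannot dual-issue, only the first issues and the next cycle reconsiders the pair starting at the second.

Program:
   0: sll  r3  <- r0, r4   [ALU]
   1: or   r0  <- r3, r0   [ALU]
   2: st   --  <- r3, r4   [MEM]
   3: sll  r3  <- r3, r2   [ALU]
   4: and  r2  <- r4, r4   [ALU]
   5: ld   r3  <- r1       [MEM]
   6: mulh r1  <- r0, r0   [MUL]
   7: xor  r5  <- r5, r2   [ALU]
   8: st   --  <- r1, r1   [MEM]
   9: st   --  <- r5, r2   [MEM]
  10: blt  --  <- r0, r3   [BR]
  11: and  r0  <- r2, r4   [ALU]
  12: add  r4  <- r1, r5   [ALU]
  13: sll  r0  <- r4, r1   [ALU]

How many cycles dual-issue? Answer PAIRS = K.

PAIRS = 5

c0: i0 sll.ALU  RAW r3
c1: i1/i2 or.ALU st.MEM  2-wide
c2: i3/i4 sll.ALU and.ALU  2-wide
c3: i5/i6 ld.MEM mulh.MUL  2-wide
c4: i7/i8 xor.ALU st.MEM  2-wide
c5: i9 st.MEM  no-port MEM/BR
c6: i10/i11 blt.BR and.ALU  2-wide
c7: i12 add.ALU  RAW r4
c8: i13 sll.ALU  tail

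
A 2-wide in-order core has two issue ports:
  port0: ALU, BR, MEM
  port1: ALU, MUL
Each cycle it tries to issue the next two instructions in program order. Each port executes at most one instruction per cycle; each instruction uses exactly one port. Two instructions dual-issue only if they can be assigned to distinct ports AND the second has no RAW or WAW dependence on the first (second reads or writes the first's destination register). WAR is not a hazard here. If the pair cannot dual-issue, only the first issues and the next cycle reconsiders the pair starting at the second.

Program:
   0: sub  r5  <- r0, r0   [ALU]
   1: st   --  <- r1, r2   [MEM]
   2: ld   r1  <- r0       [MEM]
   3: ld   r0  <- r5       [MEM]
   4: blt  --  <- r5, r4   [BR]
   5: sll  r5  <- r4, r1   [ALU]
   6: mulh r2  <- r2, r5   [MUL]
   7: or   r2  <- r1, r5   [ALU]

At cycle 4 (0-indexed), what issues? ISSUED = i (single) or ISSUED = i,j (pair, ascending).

  cy0 -> i0/i1 (sub/st) dual
  cy1 -> i2 (ld) no-port MEM/MEM
  cy2 -> i3 (ld) no-port MEM/BR
  cy3 -> i4/i5 (blt/sll) dual
  cy4 -> i6 (mulh) WAW r2
  cy5 -> i7 (or) tail

ISSUED = 6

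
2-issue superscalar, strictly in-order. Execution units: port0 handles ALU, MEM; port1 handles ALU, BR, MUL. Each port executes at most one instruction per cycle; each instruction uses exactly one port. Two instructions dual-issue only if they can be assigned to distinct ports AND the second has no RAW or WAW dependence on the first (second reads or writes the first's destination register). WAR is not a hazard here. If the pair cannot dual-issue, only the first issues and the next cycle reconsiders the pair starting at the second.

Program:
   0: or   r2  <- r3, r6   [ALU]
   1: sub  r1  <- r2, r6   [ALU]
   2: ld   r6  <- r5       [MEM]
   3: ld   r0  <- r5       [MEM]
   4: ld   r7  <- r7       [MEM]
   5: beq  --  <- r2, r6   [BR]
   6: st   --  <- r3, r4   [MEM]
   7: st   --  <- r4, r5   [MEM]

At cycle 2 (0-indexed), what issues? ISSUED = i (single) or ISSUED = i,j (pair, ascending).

ISSUED = 3

#0 head=0: or i0 RAW r2
#1 head=1: sub ld i1&i2 pair
#2 head=3: ld i3 no-port MEM/MEM
#3 head=4: ld beq i4&i5 pair
#4 head=6: st i6 no-port MEM/MEM
#5 head=7: st i7 tail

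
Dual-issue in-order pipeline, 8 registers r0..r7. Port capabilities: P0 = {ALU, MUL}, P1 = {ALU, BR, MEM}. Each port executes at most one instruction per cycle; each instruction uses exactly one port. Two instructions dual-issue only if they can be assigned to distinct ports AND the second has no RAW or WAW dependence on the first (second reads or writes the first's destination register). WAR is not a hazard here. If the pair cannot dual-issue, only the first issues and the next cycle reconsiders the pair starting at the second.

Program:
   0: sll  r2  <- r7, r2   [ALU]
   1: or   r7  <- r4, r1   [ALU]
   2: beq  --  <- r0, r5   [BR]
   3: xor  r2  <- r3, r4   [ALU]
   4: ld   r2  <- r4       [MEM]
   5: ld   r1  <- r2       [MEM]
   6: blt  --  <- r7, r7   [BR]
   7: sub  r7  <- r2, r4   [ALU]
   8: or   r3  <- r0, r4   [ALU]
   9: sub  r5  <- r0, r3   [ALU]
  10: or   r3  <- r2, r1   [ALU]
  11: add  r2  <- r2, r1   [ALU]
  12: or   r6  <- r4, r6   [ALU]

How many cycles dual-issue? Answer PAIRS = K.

PAIRS = 5

[0] i0+i1  sll or  -- pair
[1] i2+i3  beq xor  -- pair
[2] i4  ld  -- no-port MEM/MEM
[3] i5  ld  -- no-port MEM/BR
[4] i6+i7  blt sub  -- pair
[5] i8  or  -- RAW r3
[6] i9+i10  sub or  -- pair
[7] i11+i12  add or  -- pair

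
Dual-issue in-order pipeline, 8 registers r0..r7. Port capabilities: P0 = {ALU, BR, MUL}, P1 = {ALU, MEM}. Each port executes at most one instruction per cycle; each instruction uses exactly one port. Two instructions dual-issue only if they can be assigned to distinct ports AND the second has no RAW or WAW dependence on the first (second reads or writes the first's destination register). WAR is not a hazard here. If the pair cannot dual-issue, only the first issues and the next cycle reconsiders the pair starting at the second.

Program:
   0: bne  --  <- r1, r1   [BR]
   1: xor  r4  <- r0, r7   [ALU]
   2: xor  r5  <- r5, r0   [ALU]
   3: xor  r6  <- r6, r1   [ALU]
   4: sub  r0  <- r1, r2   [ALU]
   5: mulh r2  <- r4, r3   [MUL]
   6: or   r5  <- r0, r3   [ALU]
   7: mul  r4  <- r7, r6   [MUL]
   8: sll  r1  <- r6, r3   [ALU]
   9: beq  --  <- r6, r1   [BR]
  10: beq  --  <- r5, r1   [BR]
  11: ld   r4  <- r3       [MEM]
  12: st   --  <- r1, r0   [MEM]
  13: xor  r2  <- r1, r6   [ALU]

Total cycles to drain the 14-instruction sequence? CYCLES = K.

CYCLES = 8

  cy0 -> i0,i1 (bne/xor) pair
  cy1 -> i2,i3 (xor/xor) pair
  cy2 -> i4,i5 (sub/mulh) pair
  cy3 -> i6,i7 (or/mul) pair
  cy4 -> i8 (sll) RAW r1
  cy5 -> i9 (beq) no-port BR/BR
  cy6 -> i10,i11 (beq/ld) pair
  cy7 -> i12,i13 (st/xor) pair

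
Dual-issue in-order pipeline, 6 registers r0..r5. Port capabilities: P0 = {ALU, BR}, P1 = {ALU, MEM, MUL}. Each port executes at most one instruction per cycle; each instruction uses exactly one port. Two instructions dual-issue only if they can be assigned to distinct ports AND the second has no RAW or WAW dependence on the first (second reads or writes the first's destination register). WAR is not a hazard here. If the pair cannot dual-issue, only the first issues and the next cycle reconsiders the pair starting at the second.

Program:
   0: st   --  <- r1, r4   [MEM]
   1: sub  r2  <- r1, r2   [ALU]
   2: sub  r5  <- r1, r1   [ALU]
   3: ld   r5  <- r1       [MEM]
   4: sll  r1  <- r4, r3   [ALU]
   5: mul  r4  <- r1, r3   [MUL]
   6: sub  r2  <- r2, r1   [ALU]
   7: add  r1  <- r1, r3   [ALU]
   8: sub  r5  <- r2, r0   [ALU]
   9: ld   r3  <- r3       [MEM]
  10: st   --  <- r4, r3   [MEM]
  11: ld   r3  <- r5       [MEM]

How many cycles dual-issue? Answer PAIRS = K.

[0] i0&i1  st.MEM/sub.ALU  -- pair
[1] i2  sub.ALU  -- WAW r5
[2] i3&i4  ld.MEM/sll.ALU  -- pair
[3] i5&i6  mul.MUL/sub.ALU  -- pair
[4] i7&i8  add.ALU/sub.ALU  -- pair
[5] i9  ld.MEM  -- no-port MEM/MEM
[6] i10  st.MEM  -- no-port MEM/MEM
[7] i11  ld.MEM  -- tail

PAIRS = 4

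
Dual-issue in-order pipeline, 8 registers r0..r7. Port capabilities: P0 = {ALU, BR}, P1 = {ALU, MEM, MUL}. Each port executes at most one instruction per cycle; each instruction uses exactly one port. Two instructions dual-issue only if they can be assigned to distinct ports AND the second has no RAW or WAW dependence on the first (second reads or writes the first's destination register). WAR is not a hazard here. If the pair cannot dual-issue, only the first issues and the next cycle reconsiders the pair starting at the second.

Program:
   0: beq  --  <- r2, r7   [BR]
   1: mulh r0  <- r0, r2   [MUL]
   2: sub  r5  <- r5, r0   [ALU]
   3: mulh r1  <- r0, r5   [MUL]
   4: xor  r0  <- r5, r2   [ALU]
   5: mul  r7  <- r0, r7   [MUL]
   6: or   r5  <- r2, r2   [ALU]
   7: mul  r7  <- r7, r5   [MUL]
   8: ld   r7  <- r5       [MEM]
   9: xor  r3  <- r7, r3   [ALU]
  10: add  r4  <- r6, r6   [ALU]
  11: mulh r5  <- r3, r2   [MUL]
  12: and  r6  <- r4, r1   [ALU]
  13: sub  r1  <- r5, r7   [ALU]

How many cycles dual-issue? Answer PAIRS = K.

#0 head=0: beq/mulh i0&i1 2-wide
#1 head=2: sub i2 RAW r5
#2 head=3: mulh/xor i3&i4 2-wide
#3 head=5: mul/or i5&i6 2-wide
#4 head=7: mul i7 no-port MUL/MEM
#5 head=8: ld i8 RAW r7
#6 head=9: xor/add i9&i10 2-wide
#7 head=11: mulh/and i11&i12 2-wide
#8 head=13: sub i13 tail

PAIRS = 5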